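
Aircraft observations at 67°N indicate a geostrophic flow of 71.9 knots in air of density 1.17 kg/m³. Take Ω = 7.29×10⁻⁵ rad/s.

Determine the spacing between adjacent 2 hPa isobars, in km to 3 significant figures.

34.4 km

Coriolis parameter at 67°N:
f = 2Ω sin φ = 2 × 7.29×10⁻⁵ × sin 67° = 1.34×10⁻⁴ s⁻¹
Wind speed in SI: 71.9 knots = 37.0 m/s
Geostrophic balance rearranged: |∂P/∂n| = f ρ V_g
|∂P/∂n| = 1.34×10⁻⁴ × 1.17 × 37.0 = 5.81×10⁻³ Pa/m
Isobar spacing: Δn = ΔP/|∂P/∂n| = 200 Pa / 5.81×10⁻³ Pa/m = 34434 m ≈ 34.4 km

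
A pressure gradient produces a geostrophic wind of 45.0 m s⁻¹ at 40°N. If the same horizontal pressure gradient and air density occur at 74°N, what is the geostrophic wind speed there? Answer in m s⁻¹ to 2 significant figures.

With the same pressure gradient and density, V_g ∝ 1/f ∝ 1/sin φ.
V₂ = V₁ · sin φ₁ / sin φ₂ = 45.0 × sin 40° / sin 74°
V₂ = 45.0 × 0.6428/0.9613 = 30 m s⁻¹

30 m s⁻¹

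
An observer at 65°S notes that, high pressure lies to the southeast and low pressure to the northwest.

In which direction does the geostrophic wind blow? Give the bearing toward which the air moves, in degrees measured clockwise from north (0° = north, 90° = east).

The pressure-gradient force points toward the northwest (bearing 315°).
Geostrophic balance: in the Southern Hemisphere the Coriolis force deflects motion to the left, so the geostrophic wind blows 90° to the left of the pressure-gradient force (low pressure on the right).
Rotating 315° by 90° counterclockwise gives 225° — the wind blows toward the southwest.

225°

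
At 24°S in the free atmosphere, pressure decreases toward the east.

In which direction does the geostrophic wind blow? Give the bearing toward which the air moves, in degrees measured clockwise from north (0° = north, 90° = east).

The pressure-gradient force points toward the east (bearing 090°).
Geostrophic balance: in the Southern Hemisphere the Coriolis force deflects motion to the left, so the geostrophic wind blows 90° to the left of the pressure-gradient force (low pressure on the right).
Rotating 090° by 90° counterclockwise gives 000° — the wind blows toward the north.

000°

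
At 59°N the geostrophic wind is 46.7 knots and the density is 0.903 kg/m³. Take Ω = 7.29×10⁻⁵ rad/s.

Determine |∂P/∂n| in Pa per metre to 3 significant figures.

2.71×10⁻³ Pa/m

Coriolis parameter at 59°N:
f = 2Ω sin φ = 2 × 7.29×10⁻⁵ × sin 59° = 1.25×10⁻⁴ s⁻¹
Wind speed in SI: 46.7 knots = 24.0 m/s
Geostrophic balance rearranged: |∂P/∂n| = f ρ V_g
|∂P/∂n| = 1.25×10⁻⁴ × 0.903 × 24.0 = 2.71×10⁻³ Pa/m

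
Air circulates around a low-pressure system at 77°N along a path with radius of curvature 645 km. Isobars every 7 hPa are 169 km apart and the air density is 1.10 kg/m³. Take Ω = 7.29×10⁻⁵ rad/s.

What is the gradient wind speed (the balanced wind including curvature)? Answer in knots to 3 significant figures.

41.7 knots

Coriolis parameter at 77°N:
f = 2Ω sin φ = 2 × 7.29×10⁻⁵ × sin 77° = 1.42×10⁻⁴ s⁻¹
Pressure gradient: |∂P/∂n| = 700 Pa / 169000 m = 4.14×10⁻³ Pa/m
Geostrophic speed: V_g = |∂P/∂n|/(fρ) = 4.14×10⁻³/(1.42×10⁻⁴ × 1.10) = 26.5 m/s
Around a low, centrifugal force acts outward with Coriolis, so pressure-gradient force balances both:
(1/ρ)|∂P/∂n| = fV + V²/R  →  V² + fR·V − fR·V_g = 0
With fR = 1.42×10⁻⁴ × 645×10³ m = 91.6 m/s:
V = [−fR + √((fR)² + 4 fR V_g)]/2 = [−91.6 + √(91.6² + 4×91.6×26.5)]/2 = 21.5 m/s
Subgeostrophic (V < V_g = 26.5 m/s), as expected around a low.
Converting: 21.5 m/s × 1.944 = 41.7 knots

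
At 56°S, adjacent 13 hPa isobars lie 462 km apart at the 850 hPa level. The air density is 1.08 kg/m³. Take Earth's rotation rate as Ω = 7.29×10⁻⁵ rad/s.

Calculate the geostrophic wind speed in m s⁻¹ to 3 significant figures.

21.6 m s⁻¹

Coriolis parameter at 56°S:
f = 2Ω sin φ = 2 × 7.29×10⁻⁵ × sin 56° = 1.21×10⁻⁴ s⁻¹
Pressure gradient: |∂P/∂n| = 1300 Pa / 462000 m = 2.81×10⁻³ Pa/m
Geostrophic balance (pressure-gradient force = Coriolis force):
V_g = (1/(fρ)) |∂P/∂n| = 2.81×10⁻³ / (1.21×10⁻⁴ × 1.08) = 21.6 m/s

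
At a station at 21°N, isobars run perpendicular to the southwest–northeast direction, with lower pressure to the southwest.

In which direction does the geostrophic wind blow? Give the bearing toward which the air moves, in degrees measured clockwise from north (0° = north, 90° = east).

315°

The pressure-gradient force points toward the southwest (bearing 225°).
Geostrophic balance: in the Northern Hemisphere the Coriolis force deflects motion to the right, so the geostrophic wind blows 90° to the right of the pressure-gradient force (low pressure on the left).
Rotating 225° by 90° clockwise gives 315° — the wind blows toward the northwest.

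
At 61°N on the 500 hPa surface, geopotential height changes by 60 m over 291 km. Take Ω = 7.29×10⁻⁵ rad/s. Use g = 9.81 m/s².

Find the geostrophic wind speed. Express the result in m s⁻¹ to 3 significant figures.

Coriolis parameter at 61°N:
f = 2Ω sin φ = 2 × 7.29×10⁻⁵ × sin 61° = 1.28×10⁻⁴ s⁻¹
Height gradient: |∂Z/∂n| = 60 m / 291000 m = 2.06×10⁻⁴
On a pressure surface, geostrophic balance gives V_g = (g/f)|∂Z/∂n|:
V_g = 9.81 × 2.06×10⁻⁴ / 1.28×10⁻⁴ = 15.9 m/s

15.9 m s⁻¹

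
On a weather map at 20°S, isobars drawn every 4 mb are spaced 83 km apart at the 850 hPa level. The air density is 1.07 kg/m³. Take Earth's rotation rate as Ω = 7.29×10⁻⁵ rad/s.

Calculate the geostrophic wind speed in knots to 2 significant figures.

180 knots

Coriolis parameter at 20°S:
f = 2Ω sin φ = 2 × 7.29×10⁻⁵ × sin 20° = 4.99×10⁻⁵ s⁻¹
Pressure gradient: |∂P/∂n| = 400 Pa / 83000 m = 4.82×10⁻³ Pa/m
Geostrophic balance (pressure-gradient force = Coriolis force):
V_g = (1/(fρ)) |∂P/∂n| = 4.82×10⁻³ / (4.99×10⁻⁵ × 1.07) = 90.3 m/s
Converting: 90.3 m/s × 1.944 = 180 knots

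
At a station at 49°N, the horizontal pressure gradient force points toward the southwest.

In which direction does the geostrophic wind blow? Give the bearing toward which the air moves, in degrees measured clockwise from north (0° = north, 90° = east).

The pressure-gradient force points toward the southwest (bearing 225°).
Geostrophic balance: in the Northern Hemisphere the Coriolis force deflects motion to the right, so the geostrophic wind blows 90° to the right of the pressure-gradient force (low pressure on the left).
Rotating 225° by 90° clockwise gives 315° — the wind blows toward the northwest.

315°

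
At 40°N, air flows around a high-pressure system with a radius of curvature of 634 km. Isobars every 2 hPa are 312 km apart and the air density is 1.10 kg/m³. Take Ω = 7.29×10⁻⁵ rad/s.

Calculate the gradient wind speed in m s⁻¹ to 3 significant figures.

Coriolis parameter at 40°N:
f = 2Ω sin φ = 2 × 7.29×10⁻⁵ × sin 40° = 9.37×10⁻⁵ s⁻¹
Pressure gradient: |∂P/∂n| = 200 Pa / 312000 m = 6.41×10⁻⁴ Pa/m
Geostrophic speed: V_g = |∂P/∂n|/(fρ) = 6.41×10⁻⁴/(9.37×10⁻⁵ × 1.10) = 6.22 m/s
Around a high, pressure-gradient force acts outward with centrifugal, so Coriolis balances both:
fV = (1/ρ)|∂P/∂n| + V²/R  →  V² − fR·V + fR·V_g = 0
With fR = 9.37×10⁻⁵ × 634×10³ m = 59.4 m/s:
V = [fR − √((fR)² − 4 fR V_g)]/2 = [59.4 − √(59.4² − 4×59.4×6.22)]/2 = 7.06 m/s
Supergeostrophic (V > V_g = 6.22 m/s), as expected around a high.

7.06 m s⁻¹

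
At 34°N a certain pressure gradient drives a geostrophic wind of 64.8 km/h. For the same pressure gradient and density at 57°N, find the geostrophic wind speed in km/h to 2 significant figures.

With the same pressure gradient and density, V_g ∝ 1/f ∝ 1/sin φ.
V₂ = V₁ · sin φ₁ / sin φ₂ = 64.8 × sin 34° / sin 57°
V₂ = 64.8 × 0.5592/0.8387 = 43 km/h

43 km/h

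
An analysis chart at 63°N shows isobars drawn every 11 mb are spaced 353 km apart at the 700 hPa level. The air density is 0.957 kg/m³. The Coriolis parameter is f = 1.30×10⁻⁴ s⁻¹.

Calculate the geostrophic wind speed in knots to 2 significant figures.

Pressure gradient: |∂P/∂n| = 1100 Pa / 353000 m = 3.12×10⁻³ Pa/m
Geostrophic balance (pressure-gradient force = Coriolis force):
V_g = (1/(fρ)) |∂P/∂n| = 3.12×10⁻³ / (1.30×10⁻⁴ × 0.957) = 25.0 m/s
Converting: 25.0 m/s × 1.944 = 49 knots

49 knots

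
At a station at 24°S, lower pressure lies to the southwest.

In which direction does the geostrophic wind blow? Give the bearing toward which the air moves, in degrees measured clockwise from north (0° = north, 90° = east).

135°

The pressure-gradient force points toward the southwest (bearing 225°).
Geostrophic balance: in the Southern Hemisphere the Coriolis force deflects motion to the left, so the geostrophic wind blows 90° to the left of the pressure-gradient force (low pressure on the right).
Rotating 225° by 90° counterclockwise gives 135° — the wind blows toward the southeast.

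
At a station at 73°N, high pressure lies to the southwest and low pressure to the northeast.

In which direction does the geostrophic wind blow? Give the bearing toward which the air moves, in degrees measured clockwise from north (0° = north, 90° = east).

135°

The pressure-gradient force points toward the northeast (bearing 045°).
Geostrophic balance: in the Northern Hemisphere the Coriolis force deflects motion to the right, so the geostrophic wind blows 90° to the right of the pressure-gradient force (low pressure on the left).
Rotating 045° by 90° clockwise gives 135° — the wind blows toward the southeast.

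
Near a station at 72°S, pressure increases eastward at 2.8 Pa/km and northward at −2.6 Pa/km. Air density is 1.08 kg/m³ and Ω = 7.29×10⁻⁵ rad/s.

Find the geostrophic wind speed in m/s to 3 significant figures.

25.5 m/s

Coriolis parameter at 72°S:
f = 2Ω sin φ = 2 × 7.29×10⁻⁵ × sin 72° = 1.39×10⁻⁴ s⁻¹
In the Southern Hemisphere f is negative: f = −1.39×10⁻⁴ s⁻¹.
Component geostrophic relations (x east, y north):
u_g = −(1/(fρ)) ∂P/∂y,  v_g = (1/(fρ)) ∂P/∂x
u_g = −(−2.6×10⁻³)/(−1.39×10⁻⁴ × 1.08) = −17.4 m/s;  v_g = (2.8×10⁻³)/(−1.39×10⁻⁴ × 1.08) = −18.7 m/s
|V_g| = √(u_g² + v_g²) = 25.5 m/s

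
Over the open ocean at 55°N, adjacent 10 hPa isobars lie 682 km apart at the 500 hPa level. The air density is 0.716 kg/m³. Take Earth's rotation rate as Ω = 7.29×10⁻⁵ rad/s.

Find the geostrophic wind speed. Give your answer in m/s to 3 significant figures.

17.1 m/s

Coriolis parameter at 55°N:
f = 2Ω sin φ = 2 × 7.29×10⁻⁵ × sin 55° = 1.19×10⁻⁴ s⁻¹
Pressure gradient: |∂P/∂n| = 1000 Pa / 682000 m = 1.47×10⁻³ Pa/m
Geostrophic balance (pressure-gradient force = Coriolis force):
V_g = (1/(fρ)) |∂P/∂n| = 1.47×10⁻³ / (1.19×10⁻⁴ × 0.716) = 17.1 m/s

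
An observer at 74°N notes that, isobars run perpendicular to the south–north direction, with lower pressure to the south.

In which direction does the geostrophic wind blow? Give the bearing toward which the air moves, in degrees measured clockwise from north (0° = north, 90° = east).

270°

The pressure-gradient force points toward the south (bearing 180°).
Geostrophic balance: in the Northern Hemisphere the Coriolis force deflects motion to the right, so the geostrophic wind blows 90° to the right of the pressure-gradient force (low pressure on the left).
Rotating 180° by 90° clockwise gives 270° — the wind blows toward the west.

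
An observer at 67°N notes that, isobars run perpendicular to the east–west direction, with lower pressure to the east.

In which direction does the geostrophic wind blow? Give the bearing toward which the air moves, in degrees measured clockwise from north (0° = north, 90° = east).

The pressure-gradient force points toward the east (bearing 090°).
Geostrophic balance: in the Northern Hemisphere the Coriolis force deflects motion to the right, so the geostrophic wind blows 90° to the right of the pressure-gradient force (low pressure on the left).
Rotating 090° by 90° clockwise gives 180° — the wind blows toward the south.

180°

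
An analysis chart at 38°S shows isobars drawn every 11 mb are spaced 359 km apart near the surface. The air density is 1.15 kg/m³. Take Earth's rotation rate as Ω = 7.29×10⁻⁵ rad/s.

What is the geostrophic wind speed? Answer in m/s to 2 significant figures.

Coriolis parameter at 38°S:
f = 2Ω sin φ = 2 × 7.29×10⁻⁵ × sin 38° = 8.98×10⁻⁵ s⁻¹
Pressure gradient: |∂P/∂n| = 1100 Pa / 359000 m = 3.06×10⁻³ Pa/m
Geostrophic balance (pressure-gradient force = Coriolis force):
V_g = (1/(fρ)) |∂P/∂n| = 3.06×10⁻³ / (8.98×10⁻⁵ × 1.15) = 29.7 m/s

30 m/s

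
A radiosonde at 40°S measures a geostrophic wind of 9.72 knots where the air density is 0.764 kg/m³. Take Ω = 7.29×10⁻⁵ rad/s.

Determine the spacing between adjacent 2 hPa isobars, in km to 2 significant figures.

560 km

Coriolis parameter at 40°S:
f = 2Ω sin φ = 2 × 7.29×10⁻⁵ × sin 40° = 9.37×10⁻⁵ s⁻¹
Wind speed in SI: 9.72 knots = 5.00 m/s
Geostrophic balance rearranged: |∂P/∂n| = f ρ V_g
|∂P/∂n| = 9.37×10⁻⁵ × 0.764 × 5.00 = 3.58×10⁻⁴ Pa/m
Isobar spacing: Δn = ΔP/|∂P/∂n| = 200 Pa / 3.58×10⁻⁴ Pa/m = 558608 m ≈ 560 km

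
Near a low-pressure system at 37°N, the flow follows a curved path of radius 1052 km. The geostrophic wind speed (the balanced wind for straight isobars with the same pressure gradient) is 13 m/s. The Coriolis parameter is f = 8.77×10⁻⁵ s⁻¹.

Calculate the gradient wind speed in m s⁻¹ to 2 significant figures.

12 m s⁻¹

Around a low, centrifugal force acts outward with Coriolis, so pressure-gradient force balances both:
(1/ρ)|∂P/∂n| = fV + V²/R  →  V² + fR·V − fR·V_g = 0
With fR = 8.77×10⁻⁵ × 1052×10³ m = 92.3 m/s:
V = [−fR + √((fR)² + 4 fR V_g)]/2 = [−92.3 + √(92.3² + 4×92.3×13)]/2 = 11.6 m/s
Subgeostrophic (V < V_g = 13 m/s), as expected around a low.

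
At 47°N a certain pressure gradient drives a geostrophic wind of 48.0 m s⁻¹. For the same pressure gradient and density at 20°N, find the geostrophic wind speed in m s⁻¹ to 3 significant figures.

With the same pressure gradient and density, V_g ∝ 1/f ∝ 1/sin φ.
V₂ = V₁ · sin φ₁ / sin φ₂ = 48.0 × sin 47° / sin 20°
V₂ = 48.0 × 0.7314/0.3420 = 103 m s⁻¹

103 m s⁻¹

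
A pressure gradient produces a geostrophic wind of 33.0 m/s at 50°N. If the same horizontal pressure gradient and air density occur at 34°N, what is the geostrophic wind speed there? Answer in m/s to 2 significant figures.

With the same pressure gradient and density, V_g ∝ 1/f ∝ 1/sin φ.
V₂ = V₁ · sin φ₁ / sin φ₂ = 33.0 × sin 50° / sin 34°
V₂ = 33.0 × 0.7660/0.5592 = 45 m/s

45 m/s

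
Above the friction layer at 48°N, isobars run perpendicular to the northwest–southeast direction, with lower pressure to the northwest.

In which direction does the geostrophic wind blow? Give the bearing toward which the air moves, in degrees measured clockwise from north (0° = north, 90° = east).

045°

The pressure-gradient force points toward the northwest (bearing 315°).
Geostrophic balance: in the Northern Hemisphere the Coriolis force deflects motion to the right, so the geostrophic wind blows 90° to the right of the pressure-gradient force (low pressure on the left).
Rotating 315° by 90° clockwise gives 045° — the wind blows toward the northeast.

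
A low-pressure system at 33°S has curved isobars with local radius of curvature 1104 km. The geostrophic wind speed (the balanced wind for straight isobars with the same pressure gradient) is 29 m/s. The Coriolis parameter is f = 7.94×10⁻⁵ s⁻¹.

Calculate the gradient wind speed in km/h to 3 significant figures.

82.7 km/h

Around a low, centrifugal force acts outward with Coriolis, so pressure-gradient force balances both:
(1/ρ)|∂P/∂n| = fV + V²/R  →  V² + fR·V − fR·V_g = 0
With fR = 7.94×10⁻⁵ × 1104×10³ m = 87.7 m/s:
V = [−fR + √((fR)² + 4 fR V_g)]/2 = [−87.7 + √(87.7² + 4×87.7×29)]/2 = 23 m/s
Subgeostrophic (V < V_g = 29 m/s), as expected around a low.
Converting: 23 m/s × 3.6 = 82.7 km/h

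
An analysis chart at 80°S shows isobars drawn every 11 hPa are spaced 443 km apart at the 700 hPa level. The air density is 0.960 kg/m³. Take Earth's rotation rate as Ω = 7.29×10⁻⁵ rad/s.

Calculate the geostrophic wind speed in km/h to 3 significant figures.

Coriolis parameter at 80°S:
f = 2Ω sin φ = 2 × 7.29×10⁻⁵ × sin 80° = 1.44×10⁻⁴ s⁻¹
Pressure gradient: |∂P/∂n| = 1100 Pa / 443000 m = 2.48×10⁻³ Pa/m
Geostrophic balance (pressure-gradient force = Coriolis force):
V_g = (1/(fρ)) |∂P/∂n| = 2.48×10⁻³ / (1.44×10⁻⁴ × 0.960) = 18.0 m/s
Converting: 18.0 m/s × 3.6 = 64.9 km/h

64.9 km/h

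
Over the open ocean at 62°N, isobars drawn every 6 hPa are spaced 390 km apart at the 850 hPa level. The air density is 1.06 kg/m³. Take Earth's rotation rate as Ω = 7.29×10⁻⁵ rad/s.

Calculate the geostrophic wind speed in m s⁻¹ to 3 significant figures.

Coriolis parameter at 62°N:
f = 2Ω sin φ = 2 × 7.29×10⁻⁵ × sin 62° = 1.29×10⁻⁴ s⁻¹
Pressure gradient: |∂P/∂n| = 600 Pa / 390000 m = 1.54×10⁻³ Pa/m
Geostrophic balance (pressure-gradient force = Coriolis force):
V_g = (1/(fρ)) |∂P/∂n| = 1.54×10⁻³ / (1.29×10⁻⁴ × 1.06) = 11.3 m/s

11.3 m s⁻¹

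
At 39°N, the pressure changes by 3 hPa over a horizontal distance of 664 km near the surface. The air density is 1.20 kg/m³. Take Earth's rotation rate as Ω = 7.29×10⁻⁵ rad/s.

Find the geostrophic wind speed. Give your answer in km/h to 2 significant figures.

Coriolis parameter at 39°N:
f = 2Ω sin φ = 2 × 7.29×10⁻⁵ × sin 39° = 9.18×10⁻⁵ s⁻¹
Pressure gradient: |∂P/∂n| = 300 Pa / 664000 m = 4.52×10⁻⁴ Pa/m
Geostrophic balance (pressure-gradient force = Coriolis force):
V_g = (1/(fρ)) |∂P/∂n| = 4.52×10⁻⁴ / (9.18×10⁻⁵ × 1.20) = 4.10 m/s
Converting: 4.10 m/s × 3.6 = 15 km/h

15 km/h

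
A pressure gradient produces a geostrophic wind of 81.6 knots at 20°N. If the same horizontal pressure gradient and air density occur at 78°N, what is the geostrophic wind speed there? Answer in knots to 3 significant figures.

With the same pressure gradient and density, V_g ∝ 1/f ∝ 1/sin φ.
V₂ = V₁ · sin φ₁ / sin φ₂ = 81.6 × sin 20° / sin 78°
V₂ = 81.6 × 0.3420/0.9781 = 28.5 knots

28.5 knots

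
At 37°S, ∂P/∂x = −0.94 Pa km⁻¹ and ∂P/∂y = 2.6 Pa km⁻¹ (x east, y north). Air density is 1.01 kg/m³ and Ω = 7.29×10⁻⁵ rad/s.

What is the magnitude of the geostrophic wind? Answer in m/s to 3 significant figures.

31.2 m/s

Coriolis parameter at 37°S:
f = 2Ω sin φ = 2 × 7.29×10⁻⁵ × sin 37° = 8.77×10⁻⁵ s⁻¹
In the Southern Hemisphere f is negative: f = −8.77×10⁻⁵ s⁻¹.
Component geostrophic relations (x east, y north):
u_g = −(1/(fρ)) ∂P/∂y,  v_g = (1/(fρ)) ∂P/∂x
u_g = −(2.6×10⁻³)/(−8.77×10⁻⁵ × 1.01) = 29.3 m/s;  v_g = (−0.94×10⁻³)/(−8.77×10⁻⁵ × 1.01) = 10.6 m/s
|V_g| = √(u_g² + v_g²) = 31.2 m/s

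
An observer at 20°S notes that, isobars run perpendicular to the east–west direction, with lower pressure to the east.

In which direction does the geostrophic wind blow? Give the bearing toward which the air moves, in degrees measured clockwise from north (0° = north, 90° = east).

The pressure-gradient force points toward the east (bearing 090°).
Geostrophic balance: in the Southern Hemisphere the Coriolis force deflects motion to the left, so the geostrophic wind blows 90° to the left of the pressure-gradient force (low pressure on the right).
Rotating 090° by 90° counterclockwise gives 000° — the wind blows toward the north.

000°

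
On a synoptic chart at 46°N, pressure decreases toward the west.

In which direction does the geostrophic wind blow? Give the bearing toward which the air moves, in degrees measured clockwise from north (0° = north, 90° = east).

000°

The pressure-gradient force points toward the west (bearing 270°).
Geostrophic balance: in the Northern Hemisphere the Coriolis force deflects motion to the right, so the geostrophic wind blows 90° to the right of the pressure-gradient force (low pressure on the left).
Rotating 270° by 90° clockwise gives 000° — the wind blows toward the north.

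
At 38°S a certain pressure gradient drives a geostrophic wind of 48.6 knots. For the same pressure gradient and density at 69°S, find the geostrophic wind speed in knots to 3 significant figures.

32.0 knots

With the same pressure gradient and density, V_g ∝ 1/f ∝ 1/sin φ.
V₂ = V₁ · sin φ₁ / sin φ₂ = 48.6 × sin 38° / sin 69°
V₂ = 48.6 × 0.6157/0.9336 = 32.0 knots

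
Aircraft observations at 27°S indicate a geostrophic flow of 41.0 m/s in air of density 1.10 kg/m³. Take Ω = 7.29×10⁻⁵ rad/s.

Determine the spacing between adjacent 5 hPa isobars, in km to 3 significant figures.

Coriolis parameter at 27°S:
f = 2Ω sin φ = 2 × 7.29×10⁻⁵ × sin 27° = 6.62×10⁻⁵ s⁻¹
Geostrophic balance rearranged: |∂P/∂n| = f ρ V_g
|∂P/∂n| = 6.62×10⁻⁵ × 1.10 × 41.0 = 2.99×10⁻³ Pa/m
Isobar spacing: Δn = ΔP/|∂P/∂n| = 500 Pa / 2.99×10⁻³ Pa/m = 167490 m ≈ 167 km

167 km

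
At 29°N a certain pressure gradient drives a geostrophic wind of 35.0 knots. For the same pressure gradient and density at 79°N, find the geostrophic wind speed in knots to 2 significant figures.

With the same pressure gradient and density, V_g ∝ 1/f ∝ 1/sin φ.
V₂ = V₁ · sin φ₁ / sin φ₂ = 35.0 × sin 29° / sin 79°
V₂ = 35.0 × 0.4848/0.9816 = 17 knots

17 knots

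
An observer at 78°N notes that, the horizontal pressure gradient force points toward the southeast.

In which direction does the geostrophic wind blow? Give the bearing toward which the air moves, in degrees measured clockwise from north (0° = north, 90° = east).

225°

The pressure-gradient force points toward the southeast (bearing 135°).
Geostrophic balance: in the Northern Hemisphere the Coriolis force deflects motion to the right, so the geostrophic wind blows 90° to the right of the pressure-gradient force (low pressure on the left).
Rotating 135° by 90° clockwise gives 225° — the wind blows toward the southwest.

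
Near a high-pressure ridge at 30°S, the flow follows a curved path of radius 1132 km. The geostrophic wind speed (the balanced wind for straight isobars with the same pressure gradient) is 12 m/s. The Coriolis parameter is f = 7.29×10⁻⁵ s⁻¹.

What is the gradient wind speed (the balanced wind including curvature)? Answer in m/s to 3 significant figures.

14.6 m/s

Around a high, pressure-gradient force acts outward with centrifugal, so Coriolis balances both:
fV = (1/ρ)|∂P/∂n| + V²/R  →  V² − fR·V + fR·V_g = 0
With fR = 7.29×10⁻⁵ × 1132×10³ m = 82.5 m/s:
V = [fR − √((fR)² − 4 fR V_g)]/2 = [82.5 − √(82.5² − 4×82.5×12)]/2 = 14.6 m/s
Supergeostrophic (V > V_g = 12 m/s), as expected around a high.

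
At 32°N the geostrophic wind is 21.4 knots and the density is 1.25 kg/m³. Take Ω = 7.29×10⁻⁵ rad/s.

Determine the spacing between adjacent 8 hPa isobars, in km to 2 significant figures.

750 km

Coriolis parameter at 32°N:
f = 2Ω sin φ = 2 × 7.29×10⁻⁵ × sin 32° = 7.73×10⁻⁵ s⁻¹
Wind speed in SI: 21.4 knots = 11.0 m/s
Geostrophic balance rearranged: |∂P/∂n| = f ρ V_g
|∂P/∂n| = 7.73×10⁻⁵ × 1.25 × 11.0 = 1.06×10⁻³ Pa/m
Isobar spacing: Δn = ΔP/|∂P/∂n| = 800 Pa / 1.06×10⁻³ Pa/m = 752421 m ≈ 750 km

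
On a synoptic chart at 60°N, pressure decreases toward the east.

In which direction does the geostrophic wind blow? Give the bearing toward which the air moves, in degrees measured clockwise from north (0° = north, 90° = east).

The pressure-gradient force points toward the east (bearing 090°).
Geostrophic balance: in the Northern Hemisphere the Coriolis force deflects motion to the right, so the geostrophic wind blows 90° to the right of the pressure-gradient force (low pressure on the left).
Rotating 090° by 90° clockwise gives 180° — the wind blows toward the south.

180°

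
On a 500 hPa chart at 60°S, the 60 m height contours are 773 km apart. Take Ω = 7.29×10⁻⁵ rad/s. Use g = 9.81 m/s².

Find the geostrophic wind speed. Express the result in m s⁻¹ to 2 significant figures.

6.0 m s⁻¹

Coriolis parameter at 60°S:
f = 2Ω sin φ = 2 × 7.29×10⁻⁵ × sin 60° = 1.26×10⁻⁴ s⁻¹
Height gradient: |∂Z/∂n| = 60 m / 773000 m = 7.76×10⁻⁵
On a pressure surface, geostrophic balance gives V_g = (g/f)|∂Z/∂n|:
V_g = 9.81 × 7.76×10⁻⁵ / 1.26×10⁻⁴ = 6.03 m/s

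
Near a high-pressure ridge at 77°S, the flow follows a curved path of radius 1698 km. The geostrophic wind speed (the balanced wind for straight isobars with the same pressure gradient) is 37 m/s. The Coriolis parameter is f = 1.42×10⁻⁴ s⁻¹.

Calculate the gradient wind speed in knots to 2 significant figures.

89 knots

Around a high, pressure-gradient force acts outward with centrifugal, so Coriolis balances both:
fV = (1/ρ)|∂P/∂n| + V²/R  →  V² − fR·V + fR·V_g = 0
With fR = 1.42×10⁻⁴ × 1698×10³ m = 241 m/s:
V = [fR − √((fR)² − 4 fR V_g)]/2 = [241 − √(241² − 4×241×37)]/2 = 45.6 m/s
Supergeostrophic (V > V_g = 37 m/s), as expected around a high.
Converting: 45.6 m/s × 1.944 = 89 knots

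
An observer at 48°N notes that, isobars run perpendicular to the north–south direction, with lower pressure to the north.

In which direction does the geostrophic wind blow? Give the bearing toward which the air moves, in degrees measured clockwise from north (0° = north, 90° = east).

090°

The pressure-gradient force points toward the north (bearing 000°).
Geostrophic balance: in the Northern Hemisphere the Coriolis force deflects motion to the right, so the geostrophic wind blows 90° to the right of the pressure-gradient force (low pressure on the left).
Rotating 000° by 90° clockwise gives 090° — the wind blows toward the east.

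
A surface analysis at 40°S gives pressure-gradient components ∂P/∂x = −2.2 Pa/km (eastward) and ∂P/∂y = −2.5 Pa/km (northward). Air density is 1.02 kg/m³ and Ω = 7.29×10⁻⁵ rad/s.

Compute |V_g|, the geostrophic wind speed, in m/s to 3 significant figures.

34.8 m/s

Coriolis parameter at 40°S:
f = 2Ω sin φ = 2 × 7.29×10⁻⁵ × sin 40° = 9.37×10⁻⁵ s⁻¹
In the Southern Hemisphere f is negative: f = −9.37×10⁻⁵ s⁻¹.
Component geostrophic relations (x east, y north):
u_g = −(1/(fρ)) ∂P/∂y,  v_g = (1/(fρ)) ∂P/∂x
u_g = −(−2.5×10⁻³)/(−9.37×10⁻⁵ × 1.02) = −26.2 m/s;  v_g = (−2.2×10⁻³)/(−9.37×10⁻⁵ × 1.02) = 23.0 m/s
|V_g| = √(u_g² + v_g²) = 34.8 m/s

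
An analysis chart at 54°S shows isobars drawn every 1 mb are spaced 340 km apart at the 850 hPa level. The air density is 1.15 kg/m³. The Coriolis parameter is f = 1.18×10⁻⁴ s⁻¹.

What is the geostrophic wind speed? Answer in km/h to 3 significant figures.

7.80 km/h

Pressure gradient: |∂P/∂n| = 100 Pa / 340000 m = 2.94×10⁻⁴ Pa/m
Geostrophic balance (pressure-gradient force = Coriolis force):
V_g = (1/(fρ)) |∂P/∂n| = 2.94×10⁻⁴ / (1.18×10⁻⁴ × 1.15) = 2.17 m/s
Converting: 2.17 m/s × 3.6 = 7.80 km/h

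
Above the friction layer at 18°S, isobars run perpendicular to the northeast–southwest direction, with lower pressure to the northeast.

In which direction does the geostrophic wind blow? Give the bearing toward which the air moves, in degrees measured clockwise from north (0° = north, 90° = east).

The pressure-gradient force points toward the northeast (bearing 045°).
Geostrophic balance: in the Southern Hemisphere the Coriolis force deflects motion to the left, so the geostrophic wind blows 90° to the left of the pressure-gradient force (low pressure on the right).
Rotating 045° by 90° counterclockwise gives 315° — the wind blows toward the northwest.

315°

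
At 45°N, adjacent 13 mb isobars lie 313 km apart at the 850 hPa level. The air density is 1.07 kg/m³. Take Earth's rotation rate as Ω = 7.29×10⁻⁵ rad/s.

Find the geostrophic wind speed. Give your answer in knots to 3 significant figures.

Coriolis parameter at 45°N:
f = 2Ω sin φ = 2 × 7.29×10⁻⁵ × sin 45° = 1.03×10⁻⁴ s⁻¹
Pressure gradient: |∂P/∂n| = 1300 Pa / 313000 m = 4.15×10⁻³ Pa/m
Geostrophic balance (pressure-gradient force = Coriolis force):
V_g = (1/(fρ)) |∂P/∂n| = 4.15×10⁻³ / (1.03×10⁻⁴ × 1.07) = 37.7 m/s
Converting: 37.7 m/s × 1.944 = 73.2 knots

73.2 knots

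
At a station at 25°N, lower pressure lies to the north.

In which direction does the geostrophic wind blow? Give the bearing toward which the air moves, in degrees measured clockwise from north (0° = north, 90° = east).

090°

The pressure-gradient force points toward the north (bearing 000°).
Geostrophic balance: in the Northern Hemisphere the Coriolis force deflects motion to the right, so the geostrophic wind blows 90° to the right of the pressure-gradient force (low pressure on the left).
Rotating 000° by 90° clockwise gives 090° — the wind blows toward the east.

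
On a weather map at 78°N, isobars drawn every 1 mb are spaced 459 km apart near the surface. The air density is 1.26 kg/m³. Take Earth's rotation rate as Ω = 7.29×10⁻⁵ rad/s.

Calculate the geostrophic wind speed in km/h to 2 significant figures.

4.4 km/h

Coriolis parameter at 78°N:
f = 2Ω sin φ = 2 × 7.29×10⁻⁵ × sin 78° = 1.43×10⁻⁴ s⁻¹
Pressure gradient: |∂P/∂n| = 100 Pa / 459000 m = 2.18×10⁻⁴ Pa/m
Geostrophic balance (pressure-gradient force = Coriolis force):
V_g = (1/(fρ)) |∂P/∂n| = 2.18×10⁻⁴ / (1.43×10⁻⁴ × 1.26) = 1.21 m/s
Converting: 1.21 m/s × 3.6 = 4.4 km/h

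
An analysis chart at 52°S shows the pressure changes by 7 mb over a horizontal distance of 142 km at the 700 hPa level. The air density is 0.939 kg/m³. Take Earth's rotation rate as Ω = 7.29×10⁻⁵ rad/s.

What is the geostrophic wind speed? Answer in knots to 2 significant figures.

89 knots

Coriolis parameter at 52°S:
f = 2Ω sin φ = 2 × 7.29×10⁻⁵ × sin 52° = 1.15×10⁻⁴ s⁻¹
Pressure gradient: |∂P/∂n| = 700 Pa / 142000 m = 4.93×10⁻³ Pa/m
Geostrophic balance (pressure-gradient force = Coriolis force):
V_g = (1/(fρ)) |∂P/∂n| = 4.93×10⁻³ / (1.15×10⁻⁴ × 0.939) = 45.7 m/s
Converting: 45.7 m/s × 1.944 = 89 knots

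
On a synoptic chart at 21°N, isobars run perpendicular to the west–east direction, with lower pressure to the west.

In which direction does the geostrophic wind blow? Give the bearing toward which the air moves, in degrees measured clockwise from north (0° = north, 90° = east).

000°

The pressure-gradient force points toward the west (bearing 270°).
Geostrophic balance: in the Northern Hemisphere the Coriolis force deflects motion to the right, so the geostrophic wind blows 90° to the right of the pressure-gradient force (low pressure on the left).
Rotating 270° by 90° clockwise gives 000° — the wind blows toward the north.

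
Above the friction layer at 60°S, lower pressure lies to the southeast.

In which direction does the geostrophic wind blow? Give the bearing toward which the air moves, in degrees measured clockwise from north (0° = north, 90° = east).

045°

The pressure-gradient force points toward the southeast (bearing 135°).
Geostrophic balance: in the Southern Hemisphere the Coriolis force deflects motion to the left, so the geostrophic wind blows 90° to the left of the pressure-gradient force (low pressure on the right).
Rotating 135° by 90° counterclockwise gives 045° — the wind blows toward the northeast.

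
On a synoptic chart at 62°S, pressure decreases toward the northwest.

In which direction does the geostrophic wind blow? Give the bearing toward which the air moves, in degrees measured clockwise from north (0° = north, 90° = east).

The pressure-gradient force points toward the northwest (bearing 315°).
Geostrophic balance: in the Southern Hemisphere the Coriolis force deflects motion to the left, so the geostrophic wind blows 90° to the left of the pressure-gradient force (low pressure on the right).
Rotating 315° by 90° counterclockwise gives 225° — the wind blows toward the southwest.

225°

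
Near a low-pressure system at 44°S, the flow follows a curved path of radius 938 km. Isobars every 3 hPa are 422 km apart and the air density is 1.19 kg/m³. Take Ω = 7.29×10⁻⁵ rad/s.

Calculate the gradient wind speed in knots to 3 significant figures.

Coriolis parameter at 44°S:
f = 2Ω sin φ = 2 × 7.29×10⁻⁵ × sin 44° = 1.01×10⁻⁴ s⁻¹
Pressure gradient: |∂P/∂n| = 300 Pa / 422000 m = 7.11×10⁻⁴ Pa/m
Geostrophic speed: V_g = |∂P/∂n|/(fρ) = 7.11×10⁻⁴/(1.01×10⁻⁴ × 1.19) = 5.90 m/s
Around a low, centrifugal force acts outward with Coriolis, so pressure-gradient force balances both:
(1/ρ)|∂P/∂n| = fV + V²/R  →  V² + fR·V − fR·V_g = 0
With fR = 1.01×10⁻⁴ × 938×10³ m = 95.0 m/s:
V = [−fR + √((fR)² + 4 fR V_g)]/2 = [−95.0 + √(95.0² + 4×95.0×5.9)]/2 = 5.57 m/s
Subgeostrophic (V < V_g = 5.9 m/s), as expected around a low.
Converting: 5.57 m/s × 1.944 = 10.8 knots

10.8 knots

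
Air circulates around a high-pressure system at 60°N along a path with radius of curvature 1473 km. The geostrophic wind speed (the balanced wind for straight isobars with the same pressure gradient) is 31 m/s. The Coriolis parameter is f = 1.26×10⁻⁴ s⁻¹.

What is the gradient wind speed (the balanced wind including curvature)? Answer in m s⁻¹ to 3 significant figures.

39.3 m s⁻¹

Around a high, pressure-gradient force acts outward with centrifugal, so Coriolis balances both:
fV = (1/ρ)|∂P/∂n| + V²/R  →  V² − fR·V + fR·V_g = 0
With fR = 1.26×10⁻⁴ × 1473×10³ m = 186 m/s:
V = [fR − √((fR)² − 4 fR V_g)]/2 = [186 − √(186² − 4×186×31)]/2 = 39.3 m/s
Supergeostrophic (V > V_g = 31 m/s), as expected around a high.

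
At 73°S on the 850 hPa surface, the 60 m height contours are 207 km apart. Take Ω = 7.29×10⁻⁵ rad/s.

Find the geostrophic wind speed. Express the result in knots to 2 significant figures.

40 knots

Coriolis parameter at 73°S:
f = 2Ω sin φ = 2 × 7.29×10⁻⁵ × sin 73° = 1.39×10⁻⁴ s⁻¹
Height gradient: |∂Z/∂n| = 60 m / 207000 m = 2.90×10⁻⁴
On a pressure surface, geostrophic balance gives V_g = (g/f)|∂Z/∂n|:
V_g = 9.81 × 2.90×10⁻⁴ / 1.39×10⁻⁴ = 20.4 m/s
Converting: 20.4 m/s × 1.944 = 40 knots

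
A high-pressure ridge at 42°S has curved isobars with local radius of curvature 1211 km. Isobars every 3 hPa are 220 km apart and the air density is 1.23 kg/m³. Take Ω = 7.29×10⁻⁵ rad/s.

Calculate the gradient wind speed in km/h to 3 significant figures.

Coriolis parameter at 42°S:
f = 2Ω sin φ = 2 × 7.29×10⁻⁵ × sin 42° = 9.76×10⁻⁵ s⁻¹
Pressure gradient: |∂P/∂n| = 300 Pa / 220000 m = 1.36×10⁻³ Pa/m
Geostrophic speed: V_g = |∂P/∂n|/(fρ) = 1.36×10⁻³/(9.76×10⁻⁵ × 1.23) = 11.4 m/s
Around a high, pressure-gradient force acts outward with centrifugal, so Coriolis balances both:
fV = (1/ρ)|∂P/∂n| + V²/R  →  V² − fR·V + fR·V_g = 0
With fR = 9.76×10⁻⁵ × 1211×10³ m = 118 m/s:
V = [fR − √((fR)² − 4 fR V_g)]/2 = [118 − √(118² − 4×118×11.4)]/2 = 12.7 m/s
Supergeostrophic (V > V_g = 11.4 m/s), as expected around a high.
Converting: 12.7 m/s × 3.6 = 45.9 km/h

45.9 km/h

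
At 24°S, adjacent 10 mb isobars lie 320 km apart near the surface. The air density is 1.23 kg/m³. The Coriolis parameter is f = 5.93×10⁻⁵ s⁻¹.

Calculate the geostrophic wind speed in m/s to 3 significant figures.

42.8 m/s

Pressure gradient: |∂P/∂n| = 1000 Pa / 320000 m = 3.12×10⁻³ Pa/m
Geostrophic balance (pressure-gradient force = Coriolis force):
V_g = (1/(fρ)) |∂P/∂n| = 3.12×10⁻³ / (5.93×10⁻⁵ × 1.23) = 42.8 m/s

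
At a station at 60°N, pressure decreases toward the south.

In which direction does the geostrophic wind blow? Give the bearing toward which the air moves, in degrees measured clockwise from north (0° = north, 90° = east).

The pressure-gradient force points toward the south (bearing 180°).
Geostrophic balance: in the Northern Hemisphere the Coriolis force deflects motion to the right, so the geostrophic wind blows 90° to the right of the pressure-gradient force (low pressure on the left).
Rotating 180° by 90° clockwise gives 270° — the wind blows toward the west.

270°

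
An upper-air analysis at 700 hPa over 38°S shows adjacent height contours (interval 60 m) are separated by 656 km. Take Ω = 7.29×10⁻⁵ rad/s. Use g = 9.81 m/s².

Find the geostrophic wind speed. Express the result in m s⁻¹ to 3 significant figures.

10.00 m s⁻¹

Coriolis parameter at 38°S:
f = 2Ω sin φ = 2 × 7.29×10⁻⁵ × sin 38° = 8.98×10⁻⁵ s⁻¹
Height gradient: |∂Z/∂n| = 60 m / 656000 m = 9.15×10⁻⁵
On a pressure surface, geostrophic balance gives V_g = (g/f)|∂Z/∂n|:
V_g = 9.81 × 9.15×10⁻⁵ / 8.98×10⁻⁵ = 10.00 m/s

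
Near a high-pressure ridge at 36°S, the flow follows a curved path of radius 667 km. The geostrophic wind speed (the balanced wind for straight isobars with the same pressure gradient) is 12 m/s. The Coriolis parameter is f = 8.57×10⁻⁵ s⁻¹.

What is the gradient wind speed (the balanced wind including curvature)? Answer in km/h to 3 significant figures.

Around a high, pressure-gradient force acts outward with centrifugal, so Coriolis balances both:
fV = (1/ρ)|∂P/∂n| + V²/R  →  V² − fR·V + fR·V_g = 0
With fR = 8.57×10⁻⁵ × 667×10³ m = 57.2 m/s:
V = [fR − √((fR)² − 4 fR V_g)]/2 = [57.2 − √(57.2² − 4×57.2×12)]/2 = 17.1 m/s
Supergeostrophic (V > V_g = 12 m/s), as expected around a high.
Converting: 17.1 m/s × 3.6 = 61.7 km/h

61.7 km/h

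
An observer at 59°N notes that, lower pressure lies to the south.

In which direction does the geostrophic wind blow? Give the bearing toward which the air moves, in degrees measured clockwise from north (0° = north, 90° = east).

The pressure-gradient force points toward the south (bearing 180°).
Geostrophic balance: in the Northern Hemisphere the Coriolis force deflects motion to the right, so the geostrophic wind blows 90° to the right of the pressure-gradient force (low pressure on the left).
Rotating 180° by 90° clockwise gives 270° — the wind blows toward the west.

270°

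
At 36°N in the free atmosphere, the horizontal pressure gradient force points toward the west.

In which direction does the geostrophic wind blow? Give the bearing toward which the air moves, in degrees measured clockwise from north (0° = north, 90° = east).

The pressure-gradient force points toward the west (bearing 270°).
Geostrophic balance: in the Northern Hemisphere the Coriolis force deflects motion to the right, so the geostrophic wind blows 90° to the right of the pressure-gradient force (low pressure on the left).
Rotating 270° by 90° clockwise gives 000° — the wind blows toward the north.

000°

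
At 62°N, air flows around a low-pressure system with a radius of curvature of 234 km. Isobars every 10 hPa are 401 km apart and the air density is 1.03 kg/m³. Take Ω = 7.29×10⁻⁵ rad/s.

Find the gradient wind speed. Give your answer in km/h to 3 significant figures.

Coriolis parameter at 62°N:
f = 2Ω sin φ = 2 × 7.29×10⁻⁵ × sin 62° = 1.29×10⁻⁴ s⁻¹
Pressure gradient: |∂P/∂n| = 1000 Pa / 401000 m = 2.49×10⁻³ Pa/m
Geostrophic speed: V_g = |∂P/∂n|/(fρ) = 2.49×10⁻³/(1.29×10⁻⁴ × 1.03) = 18.8 m/s
Around a low, centrifugal force acts outward with Coriolis, so pressure-gradient force balances both:
(1/ρ)|∂P/∂n| = fV + V²/R  →  V² + fR·V − fR·V_g = 0
With fR = 1.29×10⁻⁴ × 234×10³ m = 30.1 m/s:
V = [−fR + √((fR)² + 4 fR V_g)]/2 = [−30.1 + √(30.1² + 4×30.1×18.8)]/2 = 13.1 m/s
Subgeostrophic (V < V_g = 18.8 m/s), as expected around a low.
Converting: 13.1 m/s × 3.6 = 47.2 km/h

47.2 km/h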